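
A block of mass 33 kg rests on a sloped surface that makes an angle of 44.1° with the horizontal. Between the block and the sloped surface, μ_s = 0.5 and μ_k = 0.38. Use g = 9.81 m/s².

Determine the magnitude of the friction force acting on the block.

f ≈ 88.3 N (up the incline)

Normal force: N = m g cos θ = 33 × 9.81 × cos 44.1° = 232.5 N.
For equilibrium along the incline, friction must balance the weight component: f = m g sin θ = 225.3 N up the slope.
The static-friction ceiling is μ_s N = 0.5 × 232.5 = 116.2 N.
|225.3| exceeds 116.2 N, so the block slips down-slope; friction is kinetic, f = μ_k N = 0.38×232.5 = 88.3 N.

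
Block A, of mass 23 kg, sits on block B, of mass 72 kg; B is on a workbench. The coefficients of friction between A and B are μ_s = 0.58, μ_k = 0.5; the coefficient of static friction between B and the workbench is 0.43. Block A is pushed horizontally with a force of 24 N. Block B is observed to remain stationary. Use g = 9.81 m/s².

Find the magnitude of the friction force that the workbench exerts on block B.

Between the blocks, N₁ = m_A g = 225.6 N.
Maximum static friction on A from B: μ_s N₁ = 0.58×225.6 = 130.9 N.
Since P = 24 N ≤ 130.9 N, A does not slip on B; friction on A equals P = 24 N.
B experiences an equal 24 N forward from A (third law). B is in equilibrium, so the floor supplies f₂ = 24 N of static friction (limit μ_s(m_A+m_B)g = 400.7 N, not exceeded).

f ≈ 24 N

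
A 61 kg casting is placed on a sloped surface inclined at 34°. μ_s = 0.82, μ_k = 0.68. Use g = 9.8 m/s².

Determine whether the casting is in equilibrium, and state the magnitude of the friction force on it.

N = m g cos θ = 496 N.
Down-slope weight component: m g sin θ = 334 N.
μ_s N = 406 N.
334 ≤ 406 N, so it stays put; friction = 334 N.

f ≈ 334 N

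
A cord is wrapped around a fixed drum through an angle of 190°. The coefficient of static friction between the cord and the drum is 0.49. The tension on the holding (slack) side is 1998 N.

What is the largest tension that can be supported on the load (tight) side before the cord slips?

T_max ≈ 10100 N

At impending slip the capstan equation gives T₂/T₁ = e^{μβ} with β in radians.
β = 190° × π/180 = 3.316 rad.
e^{μβ} = e^{0.49×3.316} = 5.078.
T₂ = T₁ · e^{μβ} = 1998 × 5.078 = 10100 N.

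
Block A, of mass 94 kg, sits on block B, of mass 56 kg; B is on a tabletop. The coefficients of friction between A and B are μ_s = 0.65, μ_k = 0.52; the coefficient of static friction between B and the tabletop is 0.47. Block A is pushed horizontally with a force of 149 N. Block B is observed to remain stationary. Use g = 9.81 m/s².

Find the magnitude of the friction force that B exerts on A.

f ≈ 149 N

Normal force at the A–B interface: N₁ = m_A g = 922.1 N.
Maximum static friction on A from B: μ_s N₁ = 0.65×922.1 = 599.4 N.
Since P = 149 N ≤ 599.4 N, A does not slip on B; friction on A equals P = 149 N.
By Newton's third law B feels 149 N forward from A. With B stationary, the floor's static friction on B balances it: f₂ = 149 N (well within μ_s(m_A+m_B)g = 691.6 N).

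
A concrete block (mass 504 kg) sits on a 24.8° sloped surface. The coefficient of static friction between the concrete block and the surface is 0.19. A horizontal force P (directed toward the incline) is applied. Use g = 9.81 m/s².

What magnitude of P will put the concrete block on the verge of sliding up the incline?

P ≈ 3530 N

At impending motion up the slope, friction acts down-slope at its limit: f = μ_s N.
Perpendicular to the incline: N = m g cos θ + P sin θ.
Along the incline: P cos θ = m g sin θ + μ_s N = m g sin θ + μ_s (m g cos θ + P sin θ).
Solving, P (cos θ − μ_s sin θ) = m g (sin θ + μ_s cos θ), so P = 504×9.81×(sin 24.8° + 0.19 cos 24.8°)/(cos 24.8° − 0.19 sin 24.8°) = 4940×0.5919/0.8281 = 3530 N.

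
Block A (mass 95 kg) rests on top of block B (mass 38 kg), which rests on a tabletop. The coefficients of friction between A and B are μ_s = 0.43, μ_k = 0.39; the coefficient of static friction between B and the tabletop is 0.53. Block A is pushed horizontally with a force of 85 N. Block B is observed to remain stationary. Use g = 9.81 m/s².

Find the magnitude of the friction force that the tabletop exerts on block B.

Normal force at the A–B interface: N₁ = m_A g = 932 N.
Maximum static friction on A from B: μ_s N₁ = 0.43×932 = 400.7 N.
Since P = 85 N ≤ 400.7 N, A does not slip on B; friction on A equals P = 85 N.
By Newton's third law B feels 85 N forward from A. With B stationary, the floor's static friction on B balances it: f₂ = 85 N (well within μ_s(m_A+m_B)g = 691.5 N).

f ≈ 85 N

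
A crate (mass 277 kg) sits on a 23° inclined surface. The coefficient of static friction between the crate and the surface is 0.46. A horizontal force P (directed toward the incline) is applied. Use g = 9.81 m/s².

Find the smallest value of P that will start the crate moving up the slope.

At impending motion up the slope, friction acts down-slope at its limit: f = μ_s N.
Perpendicular to the incline: N = m g cos θ + P sin θ.
Along the incline: P cos θ = m g sin θ + μ_s N = m g sin θ + μ_s (m g cos θ + P sin θ).
Solving, P (cos θ − μ_s sin θ) = m g (sin θ + μ_s cos θ), so P = 277×9.81×(sin 23° + 0.46 cos 23°)/(cos 23° − 0.46 sin 23°) = 2720×0.8142/0.7408 = 2990 N.

P ≈ 2990 N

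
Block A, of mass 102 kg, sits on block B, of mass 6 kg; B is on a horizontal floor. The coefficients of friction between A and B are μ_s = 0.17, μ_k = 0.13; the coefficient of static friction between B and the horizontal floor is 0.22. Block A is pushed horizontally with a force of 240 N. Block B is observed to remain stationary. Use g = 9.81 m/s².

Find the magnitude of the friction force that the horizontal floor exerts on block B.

f ≈ 130 N

Normal force at the A–B interface: N₁ = m_A g = 1001 N.
So the A–B interface can sustain at most μ_s N₁ = 170.1 N of static friction.
Since P = 240 N > 170.1 N, A slides on B; the A–B friction is kinetic: f₁ = μ_k N₁ = 0.13×1001 = 130 N.
B experiences an equal 130 N forward from A (third law). B is in equilibrium, so the floor supplies f₂ = 130 N of static friction (limit μ_s(m_A+m_B)g = 233.1 N, not exceeded).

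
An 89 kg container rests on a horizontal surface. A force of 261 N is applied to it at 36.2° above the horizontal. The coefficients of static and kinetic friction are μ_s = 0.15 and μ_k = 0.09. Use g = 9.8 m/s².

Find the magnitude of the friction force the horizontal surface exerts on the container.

The vertical component of P reduces the normal force: N = m g − P sin α = 872.2 − 154.1 = 718.1 N.
For equilibrium, f = P cos α = 261×cos 36.2° = 210.6 N.
μ_s N = 0.15 × 718.1 = 107.7 N.
The required friction exceeds μ_s N, so the container moves and f = μ_k N = 64.6 N.

f ≈ 64.6 N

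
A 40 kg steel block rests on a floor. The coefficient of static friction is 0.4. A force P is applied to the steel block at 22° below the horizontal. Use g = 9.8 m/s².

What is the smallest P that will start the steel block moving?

N = m g + P sin α (the push presses the steel block into the floor).
At impending slip, P cos α = μ_s N = μ_s (m g + P sin α).
Solving: P (cos α − μ_s sin α) = μ_s m g → P = 0.4×392/(cos 22° − 0.4 sin 22°) = 157/0.7773 = 202 N.

P ≈ 202 N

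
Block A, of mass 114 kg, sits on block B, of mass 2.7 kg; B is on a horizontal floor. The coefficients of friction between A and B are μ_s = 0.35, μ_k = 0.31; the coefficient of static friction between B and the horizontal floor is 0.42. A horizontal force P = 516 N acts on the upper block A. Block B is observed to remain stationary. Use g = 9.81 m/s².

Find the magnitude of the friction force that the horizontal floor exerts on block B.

f ≈ 347 N

Between the blocks, N₁ = m_A g = 1118 N.
Maximum static friction on A from B: μ_s N₁ = 0.35×1118 = 391.4 N.
Since P = 516 N > 391.4 N, A slides on B; the A–B friction is kinetic: f₁ = μ_k N₁ = 0.31×1118 = 347 N.
B experiences an equal 347 N forward from A (third law). B is in equilibrium, so the floor supplies f₂ = 347 N of static friction (limit μ_s(m_A+m_B)g = 480.8 N, not exceeded).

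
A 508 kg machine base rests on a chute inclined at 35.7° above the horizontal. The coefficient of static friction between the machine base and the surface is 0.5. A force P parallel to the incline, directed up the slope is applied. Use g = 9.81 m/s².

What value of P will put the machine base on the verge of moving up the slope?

P ≈ 4930 N

At impending motion up the slope, friction acts down-slope at its limit: f = μ_s N.
P is parallel to the surface, so N = m g cos θ = 4050 N.
Along the incline: P = m g sin θ + μ_s N = 2910 + 0.5×4050 = 4930 N.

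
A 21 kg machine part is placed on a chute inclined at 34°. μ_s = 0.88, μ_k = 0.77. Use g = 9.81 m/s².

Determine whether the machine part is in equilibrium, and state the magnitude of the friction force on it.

f ≈ 115 N

N = m g cos θ = 171 N.
Down-slope weight component: m g sin θ = 115 N.
μ_s N = 150 N.
115 ≤ 150 N, so it stays put; friction = 115 N.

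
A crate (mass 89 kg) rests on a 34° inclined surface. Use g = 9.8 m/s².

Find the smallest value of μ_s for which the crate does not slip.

At the slip threshold m g sin θ = μ_s m g cos θ, so μ_s,min = tan θ.
μ_s,min = tan 34° = 0.675.

μ_s,min ≈ 0.675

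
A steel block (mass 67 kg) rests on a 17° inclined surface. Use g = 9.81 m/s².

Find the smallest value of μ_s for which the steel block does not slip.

μ_s,min ≈ 0.306

At the slip threshold m g sin θ = μ_s m g cos θ, so μ_s,min = tan θ.
μ_s,min = tan 17° = 0.306.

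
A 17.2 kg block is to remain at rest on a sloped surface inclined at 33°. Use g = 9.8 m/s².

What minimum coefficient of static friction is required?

μ_s,min ≈ 0.649

At the slip threshold m g sin θ = μ_s m g cos θ, so μ_s,min = tan θ.
μ_s,min = tan 33° = 0.649.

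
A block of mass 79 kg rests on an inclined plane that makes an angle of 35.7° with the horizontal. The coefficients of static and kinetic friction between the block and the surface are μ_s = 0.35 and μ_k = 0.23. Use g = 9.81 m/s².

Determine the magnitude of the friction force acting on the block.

Normal force: N = m g cos θ = 79 × 9.81 × cos 35.7° = 629.4 N.
For equilibrium along the incline, friction must balance the weight component: f = m g sin θ = 452.2 N up the slope.
The static-friction ceiling is μ_s N = 0.35 × 629.4 = 220.3 N.
|452.2| exceeds 220.3 N, so the block slips down-slope; friction is kinetic, f = μ_k N = 0.23×629.4 = 145 N.

f ≈ 145 N (up the incline)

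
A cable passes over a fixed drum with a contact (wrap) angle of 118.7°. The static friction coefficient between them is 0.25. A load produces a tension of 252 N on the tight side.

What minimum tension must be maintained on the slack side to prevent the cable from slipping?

T_min ≈ 150 N

Capstan equation at impending slip: T_tight/T_slack = e^{μβ}.
β = 118.7° = 2.072 rad; e^{μβ} = e^{0.25×2.072} = 1.679.
T_slack = T_tight / e^{μβ} = 252 / 1.679 = 150 N.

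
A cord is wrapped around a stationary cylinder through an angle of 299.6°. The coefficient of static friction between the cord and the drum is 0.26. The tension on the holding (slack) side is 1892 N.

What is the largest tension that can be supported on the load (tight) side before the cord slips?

T_max ≈ 7370 N

At impending slip the capstan equation gives T₂/T₁ = e^{μβ} with β in radians.
β = 299.6° × π/180 = 5.229 rad.
e^{μβ} = e^{0.26×5.229} = 3.894.
T₂ = T₁ · e^{μβ} = 1892 × 3.894 = 7370 N.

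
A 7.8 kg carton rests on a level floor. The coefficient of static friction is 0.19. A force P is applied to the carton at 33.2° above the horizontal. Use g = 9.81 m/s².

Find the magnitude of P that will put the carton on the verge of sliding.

P ≈ 15.5 N

N = m g − P sin α (the pull lifts the carton).
At impending slip, P cos α = μ_s N = μ_s (m g − P sin α).
Solving: P (cos α + μ_s sin α) = μ_s m g → P = 0.19×76.5/(cos 33.2° + 0.19 sin 33.2°) = 14.5/0.9408 = 15.5 N.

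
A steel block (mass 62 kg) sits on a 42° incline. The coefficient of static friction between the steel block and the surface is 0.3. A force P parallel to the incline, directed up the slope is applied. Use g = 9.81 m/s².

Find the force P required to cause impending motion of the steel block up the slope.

P ≈ 543 N

At impending motion up the slope, friction acts down-slope at its limit: f = μ_s N.
P is parallel to the surface, so N = m g cos θ = 452 N.
Along the incline: P = m g sin θ + μ_s N = 407 + 0.3×452 = 543 N.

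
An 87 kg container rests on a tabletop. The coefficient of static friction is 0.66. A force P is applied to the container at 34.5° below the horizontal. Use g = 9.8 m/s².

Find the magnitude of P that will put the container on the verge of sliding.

P ≈ 1250 N

N = m g + P sin α (the push presses the container into the tabletop).
At impending slip, P cos α = μ_s N = μ_s (m g + P sin α).
Solving: P (cos α − μ_s sin α) = μ_s m g → P = 0.66×853/(cos 34.5° − 0.66 sin 34.5°) = 563/0.4503 = 1250 N.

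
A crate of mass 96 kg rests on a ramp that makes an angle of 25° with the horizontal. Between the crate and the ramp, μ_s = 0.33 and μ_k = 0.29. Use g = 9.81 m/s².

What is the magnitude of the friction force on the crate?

Perpendicular to the surface, N = m g cos θ = 96·9.81·cos 25° = 853.5 N.
Along the slope the weight component is m g sin θ = 398 N; friction must supply exactly this, acting up-slope.
Static friction can supply at most μ_s N = 281.7 N.
|398| exceeds 281.7 N, so the crate slips down-slope; friction is kinetic, f = μ_k N = 0.29×853.5 = 248 N.

f ≈ 248 N (up the incline)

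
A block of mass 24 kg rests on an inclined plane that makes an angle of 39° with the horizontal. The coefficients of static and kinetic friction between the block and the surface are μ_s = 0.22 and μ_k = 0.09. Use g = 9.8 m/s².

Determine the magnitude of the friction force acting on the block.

Perpendicular to the surface, N = m g cos θ = 24·9.8·cos 39° = 182.8 N.
For equilibrium along the incline, friction must balance the weight component: f = m g sin θ = 148 N up the slope.
The static-friction ceiling is μ_s N = 0.22 × 182.8 = 40.21 N.
Since |148| > 40.21 N, static friction cannot hold it; the block slides down the incline and kinetic friction applies: f = μ_k N = 0.09 × 182.8 = 16.5 N.

f ≈ 16.5 N (up the incline)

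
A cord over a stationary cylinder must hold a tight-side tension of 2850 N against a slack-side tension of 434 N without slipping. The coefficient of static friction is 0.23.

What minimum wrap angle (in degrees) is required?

β_min ≈ 469°

T₂/T₁ = e^{μβ} → β = ln(T₂/T₁)/μ.
β = ln(2850/434)/0.23 = 1.882/0.23 = 8.183 rad.
In degrees: β = 8.183 × 180/π = 469°.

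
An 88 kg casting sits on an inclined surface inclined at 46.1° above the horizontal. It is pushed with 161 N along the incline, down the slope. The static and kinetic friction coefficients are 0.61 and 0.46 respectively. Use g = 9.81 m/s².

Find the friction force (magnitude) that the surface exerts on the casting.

f ≈ 275 N (up the incline)

Normal force: N = m g cos θ = 88 × 9.81 × cos 46.1° = 598.6 N.
For equilibrium along the incline the friction force must supply f = m g sin θ + P = 622 + 161 = 783 N (positive meaning up-slope).
The static-friction ceiling is μ_s N = 0.61 × 598.6 = 365.1 N.
Since |783| > 365.1 N, static friction cannot hold it; the casting slides down the incline and kinetic friction applies: f = μ_k N = 0.46 × 598.6 = 275 N.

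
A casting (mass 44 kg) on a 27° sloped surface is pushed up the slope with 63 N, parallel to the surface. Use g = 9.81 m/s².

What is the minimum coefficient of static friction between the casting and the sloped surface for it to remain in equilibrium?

N = m g cos θ = 384.6 N.
Friction must make up the shortfall along the incline: f = m g sin θ − P = 196 − 63 = 133 N.
At the threshold f = μ_s N, so μ_s,min = 133/384.6 = 0.346.

μ_s,min ≈ 0.346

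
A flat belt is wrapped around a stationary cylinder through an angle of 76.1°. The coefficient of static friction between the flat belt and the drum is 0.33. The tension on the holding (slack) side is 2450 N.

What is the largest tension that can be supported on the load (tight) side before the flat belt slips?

T_max ≈ 3800 N

At impending slip the capstan equation gives T₂/T₁ = e^{μβ} with β in radians.
β = 76.1° × π/180 = 1.328 rad.
e^{μβ} = e^{0.33×1.328} = 1.55.
T₂ = T₁ · e^{μβ} = 2450 × 1.55 = 3800 N.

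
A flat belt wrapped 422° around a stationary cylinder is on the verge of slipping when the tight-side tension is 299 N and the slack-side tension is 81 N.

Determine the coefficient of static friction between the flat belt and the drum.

T₂/T₁ = e^{μβ} → μ = ln(T₂/T₁)/β.
β = 422° = 7.365 rad.
μ = ln(299/81)/7.365 = ln(3.691)/7.365 = 0.177.

μ ≈ 0.177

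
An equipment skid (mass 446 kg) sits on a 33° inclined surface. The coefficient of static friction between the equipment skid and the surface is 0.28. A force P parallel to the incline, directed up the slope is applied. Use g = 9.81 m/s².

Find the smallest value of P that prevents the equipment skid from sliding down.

P_min ≈ 1360 N

The equipment skid tends to slide down (tan θ > μ_s), so at the point of impending slip friction acts up-slope at its limit: f = μ_s N.
P is parallel to the surface, so N = m g cos θ = 3670 N.
Along the incline: P + μ_s N = m g sin θ, so P = 2380 − 0.28×3670 = 1360 N.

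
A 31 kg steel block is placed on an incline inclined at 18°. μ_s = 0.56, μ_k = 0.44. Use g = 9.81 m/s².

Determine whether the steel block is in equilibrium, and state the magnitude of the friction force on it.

N = m g cos θ = 289 N.
Down-slope weight component: m g sin θ = 94 N.
μ_s N = 162 N.
94 ≤ 162 N, so it stays put; friction = 94 N.

f ≈ 94 N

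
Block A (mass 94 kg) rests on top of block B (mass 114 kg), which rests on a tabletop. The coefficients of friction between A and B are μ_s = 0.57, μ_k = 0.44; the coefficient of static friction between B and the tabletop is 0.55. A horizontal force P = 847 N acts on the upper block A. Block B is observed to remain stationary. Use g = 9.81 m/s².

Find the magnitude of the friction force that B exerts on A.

The normal force B exerts on A is simply A's weight, N₁ = 922.1 N.
So the A–B interface can sustain at most μ_s N₁ = 525.6 N of static friction.
Since P = 847 N > 525.6 N, A slides on B; the A–B friction is kinetic: f₁ = μ_k N₁ = 0.44×922.1 = 406 N.
By Newton's third law B feels 406 N forward from A. With B stationary, the floor's static friction on B balances it: f₂ = 406 N (well within μ_s(m_A+m_B)g = 1122 N).

f ≈ 406 N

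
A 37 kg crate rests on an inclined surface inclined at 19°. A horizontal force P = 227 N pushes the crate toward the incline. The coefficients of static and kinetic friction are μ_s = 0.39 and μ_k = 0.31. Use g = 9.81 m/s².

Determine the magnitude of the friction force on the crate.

The horizontal push has a component P sin θ into the surface, so N = m g cos θ + P sin θ = 343.2 + 73.9 = 417.1 N.
Along the incline, the net driving force (taking up-slope positive) is P cos θ − m g sin θ = 214.6 − 118.2 = 96.46 N, so equilibrium requires friction f = -96.46 N (down-slope).
The limit of static friction is μ_s N = 162.7 N.
|f_req| = 96.46 ≤ 162.7 N → the crate is in equilibrium; friction equals the required value.

f ≈ 96.5 N (down the incline)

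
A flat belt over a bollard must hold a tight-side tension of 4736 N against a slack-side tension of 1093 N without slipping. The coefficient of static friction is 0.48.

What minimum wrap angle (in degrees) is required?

β_min ≈ 175°

T₂/T₁ = e^{μβ} → β = ln(T₂/T₁)/μ.
β = ln(4736/1093)/0.48 = 1.466/0.48 = 3.055 rad.
In degrees: β = 3.055 × 180/π = 175°.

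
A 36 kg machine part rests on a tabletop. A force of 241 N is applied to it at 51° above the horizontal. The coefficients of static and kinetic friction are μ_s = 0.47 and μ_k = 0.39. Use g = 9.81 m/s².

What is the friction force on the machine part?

The vertical component of P reduces the normal force: N = m g − P sin α = 353.2 − 187.3 = 165.9 N.
Horizontally, friction must balance P cos α = 151.7 N.
μ_s N = 0.47 × 165.9 = 77.96 N.
The required friction exceeds μ_s N, so the machine part moves and f = μ_k N = 64.7 N.

f ≈ 64.7 N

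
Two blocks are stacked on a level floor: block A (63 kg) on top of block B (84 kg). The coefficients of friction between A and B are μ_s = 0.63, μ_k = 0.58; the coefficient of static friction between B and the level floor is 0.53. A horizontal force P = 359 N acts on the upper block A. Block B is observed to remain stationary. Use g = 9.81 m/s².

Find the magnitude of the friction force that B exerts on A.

The normal force B exerts on A is simply A's weight, N₁ = 618 N.
Maximum static friction on A from B: μ_s N₁ = 0.63×618 = 389.4 N.
Since P = 359 N ≤ 389.4 N, A does not slip on B; friction on A equals P = 359 N.
By Newton's third law B feels 359 N forward from A. With B stationary, the floor's static friction on B balances it: f₂ = 359 N (well within μ_s(m_A+m_B)g = 764.3 N).

f ≈ 359 N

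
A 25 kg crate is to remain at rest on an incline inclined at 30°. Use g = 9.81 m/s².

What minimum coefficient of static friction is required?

μ_s,min ≈ 0.577

At the slip threshold m g sin θ = μ_s m g cos θ, so μ_s,min = tan θ.
μ_s,min = tan 30° = 0.577.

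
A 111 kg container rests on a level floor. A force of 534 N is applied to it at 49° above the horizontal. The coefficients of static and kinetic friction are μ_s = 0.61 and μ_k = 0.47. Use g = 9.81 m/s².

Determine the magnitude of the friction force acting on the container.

The vertical component of P reduces the normal force: N = m g − P sin α = 1089 − 403 = 685.9 N.
The horizontal driving force is P cos α = 350.3 N, so equilibrium needs friction f = 350.3 N.
μ_s N = 0.61 × 685.9 = 418.4 N.
350.3 ≤ 418.4 N → static; friction equals the required 350 N.

f ≈ 350 N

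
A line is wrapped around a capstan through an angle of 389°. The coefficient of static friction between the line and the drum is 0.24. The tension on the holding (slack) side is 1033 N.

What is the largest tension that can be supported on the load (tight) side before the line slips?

T_max ≈ 5270 N

At impending slip the capstan equation gives T₂/T₁ = e^{μβ} with β in radians.
β = 389° × π/180 = 6.789 rad.
e^{μβ} = e^{0.24×6.789} = 5.101.
T₂ = T₁ · e^{μβ} = 1033 × 5.101 = 5270 N.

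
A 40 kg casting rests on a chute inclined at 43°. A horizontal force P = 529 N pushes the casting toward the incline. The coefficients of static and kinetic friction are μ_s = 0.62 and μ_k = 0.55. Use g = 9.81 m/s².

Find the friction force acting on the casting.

The horizontal push has a component P sin θ into the surface, so N = m g cos θ + P sin θ = 287 + 360.8 = 647.8 N.
Along the incline, the net driving force (taking up-slope positive) is P cos θ − m g sin θ = 386.9 − 267.6 = 119.3 N, so equilibrium requires friction f = -119.3 N (down-slope).
Maximum static friction: μ_s N = 0.62 × 647.8 = 401.6 N.
Since 119.3 N is within the 401.6 N limit, the casting stays put and friction is exactly 119 N.

f ≈ 119 N (down the incline)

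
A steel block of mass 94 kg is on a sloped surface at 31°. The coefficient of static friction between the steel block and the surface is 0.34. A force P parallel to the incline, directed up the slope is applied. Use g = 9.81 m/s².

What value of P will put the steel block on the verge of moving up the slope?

P ≈ 744 N

At impending motion up the slope, friction acts down-slope at its limit: f = μ_s N.
P is parallel to the surface, so N = m g cos θ = 790 N.
Along the incline: P = m g sin θ + μ_s N = 475 + 0.34×790 = 744 N.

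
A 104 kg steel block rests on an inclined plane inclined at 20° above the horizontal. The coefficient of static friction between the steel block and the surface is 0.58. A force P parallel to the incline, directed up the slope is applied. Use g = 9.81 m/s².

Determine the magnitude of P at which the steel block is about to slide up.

P ≈ 905 N

At impending motion up the slope, friction acts down-slope at its limit: f = μ_s N.
P is parallel to the surface, so N = m g cos θ = 959 N.
Along the incline: P = m g sin θ + μ_s N = 349 + 0.58×959 = 905 N.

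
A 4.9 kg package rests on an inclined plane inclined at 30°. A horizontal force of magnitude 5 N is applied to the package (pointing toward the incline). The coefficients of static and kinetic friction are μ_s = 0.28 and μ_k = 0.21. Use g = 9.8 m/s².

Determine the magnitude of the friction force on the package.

f ≈ 9.26 N (up the incline)

Normal direction: N = m g cos θ + P sin θ = 44.09 N.
Along the incline, the net driving force (taking up-slope positive) is P cos θ − m g sin θ = 4.33 − 24.01 = -19.68 N, so equilibrium requires friction f = 19.68 N (up-slope).
Maximum static friction: μ_s N = 0.28 × 44.09 = 12.34 N.
The required 19.68 N exceeds the static limit, so the package slides down-slope and f = μ_k N = 0.21×44.09 = 9.26 N.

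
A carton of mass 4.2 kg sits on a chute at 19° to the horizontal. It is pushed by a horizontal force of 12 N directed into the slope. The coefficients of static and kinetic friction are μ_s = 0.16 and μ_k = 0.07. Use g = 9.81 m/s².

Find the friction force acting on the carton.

Resolve perpendicular to the incline: N = m g cos θ + P sin θ = 4.2×9.81×cos 19° + 12×sin 19° = 42.86 N.
Along the incline, the net driving force (taking up-slope positive) is P cos θ − m g sin θ = 11.35 − 13.41 = -2.068 N, so equilibrium requires friction f = 2.068 N (up-slope).
The limit of static friction is μ_s N = 6.858 N.
Since 2.068 N is within the 6.858 N limit, the carton stays put and friction is exactly 2.07 N.

f ≈ 2.07 N (up the incline)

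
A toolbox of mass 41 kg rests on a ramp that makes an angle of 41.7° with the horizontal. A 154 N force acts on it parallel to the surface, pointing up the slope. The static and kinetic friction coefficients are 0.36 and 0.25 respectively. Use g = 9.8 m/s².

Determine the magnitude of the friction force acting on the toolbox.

f ≈ 75 N (up the incline)

The normal reaction is N = m g cos θ = 300 N.
Parallel to the incline, ΣF = 0 gives f = m g sin θ − P = 267.3 − 154 = 113.3 N (up-slope positive).
Static friction can supply at most μ_s N = 108 N.
Since |113.3| > 108 N, static friction cannot hold it; the toolbox slides down the incline and kinetic friction applies: f = μ_k N = 0.25 × 300 = 75 N.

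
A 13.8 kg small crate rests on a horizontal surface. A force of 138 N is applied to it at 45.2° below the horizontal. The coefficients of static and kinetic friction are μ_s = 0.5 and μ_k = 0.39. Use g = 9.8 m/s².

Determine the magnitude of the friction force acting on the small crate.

f ≈ 97.2 N

N = m g + P sin α = 135.2 + 138×sin 45.2° = 233.2 N.
Horizontally, friction must balance P cos α = 97.24 N.
μ_s N = 0.5 × 233.2 = 116.6 N.
Since 97.24 N does not exceed the limit, the small crate stays at rest and f = 97.2 N.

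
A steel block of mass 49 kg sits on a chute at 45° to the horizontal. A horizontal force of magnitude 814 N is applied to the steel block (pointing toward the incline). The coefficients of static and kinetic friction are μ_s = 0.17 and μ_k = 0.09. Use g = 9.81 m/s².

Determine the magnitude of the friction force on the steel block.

The horizontal push has a component P sin θ into the surface, so N = m g cos θ + P sin θ = 339.9 + 575.6 = 915.5 N.
Along the incline, the net driving force (taking up-slope positive) is P cos θ − m g sin θ = 575.6 − 339.9 = 235.7 N, so equilibrium requires friction f = -235.7 N (down-slope).
The limit of static friction is μ_s N = 155.6 N.
|f_req| = 235.7 > 155.6 N → the steel block slides up the incline; f = μ_k N = 0.09 × 915.5 = 82.4 N.

f ≈ 82.4 N (down the incline)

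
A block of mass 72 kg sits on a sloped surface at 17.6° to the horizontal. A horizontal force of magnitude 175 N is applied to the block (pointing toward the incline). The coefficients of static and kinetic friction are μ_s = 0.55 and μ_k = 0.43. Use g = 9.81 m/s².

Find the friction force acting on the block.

Normal direction: N = m g cos θ + P sin θ = 726.2 N.
Along the incline, the net driving force (taking up-slope positive) is P cos θ − m g sin θ = 166.8 − 213.6 = -46.76 N, so equilibrium requires friction f = 46.76 N (up-slope).
Maximum static friction: μ_s N = 0.55 × 726.2 = 399.4 N.
|f_req| = 46.76 ≤ 399.4 N → the block is in equilibrium; friction equals the required value.

f ≈ 46.8 N (up the incline)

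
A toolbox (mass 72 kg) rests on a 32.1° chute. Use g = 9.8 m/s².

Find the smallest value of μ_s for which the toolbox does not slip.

μ_s,min ≈ 0.627

At the slip threshold m g sin θ = μ_s m g cos θ, so μ_s,min = tan θ.
μ_s,min = tan 32.1° = 0.627.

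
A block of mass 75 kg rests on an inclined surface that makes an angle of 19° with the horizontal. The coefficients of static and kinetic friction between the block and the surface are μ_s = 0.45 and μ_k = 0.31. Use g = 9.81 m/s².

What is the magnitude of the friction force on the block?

Perpendicular to the surface, N = m g cos θ = 75·9.81·cos 19° = 695.7 N.
For equilibrium along the incline, friction must balance the weight component: f = m g sin θ = 239.5 N up the slope.
The static-friction ceiling is μ_s N = 0.45 × 695.7 = 313 N.
Since |239.5| ≤ 313 N, no slip — friction simply equals what equilibrium demands.

f ≈ 240 N (up the incline)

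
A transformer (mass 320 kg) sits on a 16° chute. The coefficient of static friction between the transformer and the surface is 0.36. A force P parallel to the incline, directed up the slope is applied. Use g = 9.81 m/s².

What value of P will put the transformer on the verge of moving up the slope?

At impending motion up the slope, friction acts down-slope at its limit: f = μ_s N.
P is parallel to the surface, so N = m g cos θ = 3020 N.
Along the incline: P = m g sin θ + μ_s N = 865 + 0.36×3020 = 1950 N.

P ≈ 1950 N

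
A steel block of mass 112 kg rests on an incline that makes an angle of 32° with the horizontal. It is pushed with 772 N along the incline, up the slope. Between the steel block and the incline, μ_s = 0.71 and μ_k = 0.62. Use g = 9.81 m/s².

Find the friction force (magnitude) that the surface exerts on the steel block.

Perpendicular to the surface, N = m g cos θ = 112·9.81·cos 32° = 931.8 N.
The friction needed for equilibrium is m g sin θ − P = 582.2 − 772 = -189.8 N, measured positive up-slope.
The static-friction ceiling is μ_s N = 0.71 × 931.8 = 661.6 N.
Since |-189.8| ≤ 661.6 N, the steel block remains in static equilibrium and friction takes exactly the required value.

f ≈ 190 N (down the incline)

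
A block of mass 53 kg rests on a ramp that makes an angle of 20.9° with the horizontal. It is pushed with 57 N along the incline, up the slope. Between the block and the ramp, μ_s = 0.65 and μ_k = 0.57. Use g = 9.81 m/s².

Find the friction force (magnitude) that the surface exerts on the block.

f ≈ 128 N (up the incline)

The normal reaction is N = m g cos θ = 485.7 N.
The friction needed for equilibrium is m g sin θ − P = 185.5 − 57 = 128.5 N, measured positive up-slope.
Static friction can supply at most μ_s N = 315.7 N.
Since |128.5| ≤ 315.7 N, static friction is sufficient; f equals the required value, not μ_s N.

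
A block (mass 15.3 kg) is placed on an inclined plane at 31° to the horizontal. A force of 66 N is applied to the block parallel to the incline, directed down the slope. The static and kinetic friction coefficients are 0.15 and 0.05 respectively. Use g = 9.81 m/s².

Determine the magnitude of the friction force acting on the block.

The normal reaction is N = m g cos θ = 128.7 N.
For equilibrium along the incline the friction force must supply f = m g sin θ + P = 77.3 + 66 = 143.3 N (positive meaning up-slope).
Static friction can supply at most μ_s N = 19.3 N.
Since |143.3| > 19.3 N, static friction cannot hold it; the block slides down the incline and kinetic friction applies: f = μ_k N = 0.05 × 128.7 = 6.43 N.

f ≈ 6.43 N (up the incline)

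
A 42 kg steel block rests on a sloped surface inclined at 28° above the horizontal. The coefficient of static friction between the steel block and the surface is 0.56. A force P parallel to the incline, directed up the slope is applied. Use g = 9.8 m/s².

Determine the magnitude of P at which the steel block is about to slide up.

P ≈ 397 N

At impending motion up the slope, friction acts down-slope at its limit: f = μ_s N.
P is parallel to the surface, so N = m g cos θ = 363 N.
Along the incline: P = m g sin θ + μ_s N = 193 + 0.56×363 = 397 N.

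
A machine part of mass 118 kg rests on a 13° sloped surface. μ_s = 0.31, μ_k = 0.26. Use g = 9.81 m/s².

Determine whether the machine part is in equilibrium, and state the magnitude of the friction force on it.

N = m g cos θ = 1130 N.
Down-slope weight component: m g sin θ = 260 N.
μ_s N = 350 N.
260 ≤ 350 N, so it stays put; friction = 260 N.

f ≈ 260 N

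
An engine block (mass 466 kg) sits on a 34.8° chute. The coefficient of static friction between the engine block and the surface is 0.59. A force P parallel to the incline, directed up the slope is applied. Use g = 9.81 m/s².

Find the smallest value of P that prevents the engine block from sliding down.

P_min ≈ 394 N

The engine block tends to slide down (tan θ > μ_s), so at the point of impending slip friction acts up-slope at its limit: f = μ_s N.
P is parallel to the surface, so N = m g cos θ = 3750 N.
Along the incline: P + μ_s N = m g sin θ, so P = 2610 − 0.59×3750 = 394 N.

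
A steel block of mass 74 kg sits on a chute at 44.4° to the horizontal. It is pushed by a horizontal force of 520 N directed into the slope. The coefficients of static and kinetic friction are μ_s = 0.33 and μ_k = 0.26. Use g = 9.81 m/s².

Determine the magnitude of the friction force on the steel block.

The horizontal push has a component P sin θ into the surface, so N = m g cos θ + P sin θ = 518.7 + 363.8 = 882.5 N.
Parallel to the incline: P cos θ − m g sin θ = 371.5 − 507.9 = -136.4 N; the friction needed to balance this is 136.4 N acting up the slope.
The limit of static friction is μ_s N = 291.2 N.
|f_req| = 136.4 ≤ 291.2 N → the steel block is in equilibrium; friction equals the required value.

f ≈ 136 N (up the incline)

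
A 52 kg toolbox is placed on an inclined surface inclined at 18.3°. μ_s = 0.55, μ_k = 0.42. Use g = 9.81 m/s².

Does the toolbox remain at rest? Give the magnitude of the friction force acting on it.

N = m g cos θ = 484 N.
Down-slope weight component: m g sin θ = 160 N.
μ_s N = 266 N.
160 ≤ 266 N, so it stays put; friction = 160 N.

f ≈ 160 N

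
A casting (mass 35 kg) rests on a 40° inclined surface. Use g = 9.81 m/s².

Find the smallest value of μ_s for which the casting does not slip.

At the slip threshold m g sin θ = μ_s m g cos θ, so μ_s,min = tan θ.
μ_s,min = tan 40° = 0.839.

μ_s,min ≈ 0.839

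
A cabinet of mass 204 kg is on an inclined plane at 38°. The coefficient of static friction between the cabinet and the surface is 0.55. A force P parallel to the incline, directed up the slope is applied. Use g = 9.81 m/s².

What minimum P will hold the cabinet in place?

The cabinet tends to slide down (tan θ > μ_s), so at the point of impending slip friction acts up-slope at its limit: f = μ_s N.
P is parallel to the surface, so N = m g cos θ = 1580 N.
Along the incline: P + μ_s N = m g sin θ, so P = 1230 − 0.55×1580 = 365 N.

P_min ≈ 365 N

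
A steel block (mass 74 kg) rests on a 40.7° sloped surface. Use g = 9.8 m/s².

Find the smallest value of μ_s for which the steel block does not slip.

At the slip threshold m g sin θ = μ_s m g cos θ, so μ_s,min = tan θ.
μ_s,min = tan 40.7° = 0.86.

μ_s,min ≈ 0.86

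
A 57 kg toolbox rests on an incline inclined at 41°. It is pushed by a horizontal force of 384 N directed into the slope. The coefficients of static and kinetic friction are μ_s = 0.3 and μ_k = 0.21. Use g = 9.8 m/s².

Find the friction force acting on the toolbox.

f ≈ 76.7 N (up the incline)

Resolve perpendicular to the incline: N = m g cos θ + P sin θ = 57×9.8×cos 41° + 384×sin 41° = 673.5 N.
Parallel to the incline: P cos θ − m g sin θ = 289.8 − 366.5 = -76.67 N; the friction needed to balance this is 76.67 N acting up the slope.
Maximum static friction: μ_s N = 0.3 × 673.5 = 202.1 N.
|f_req| = 76.67 ≤ 202.1 N → the toolbox is in equilibrium; friction equals the required value.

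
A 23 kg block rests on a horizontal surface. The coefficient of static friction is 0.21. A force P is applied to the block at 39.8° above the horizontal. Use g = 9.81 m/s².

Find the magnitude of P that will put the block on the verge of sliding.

P ≈ 52.5 N

N = m g − P sin α (the pull lifts the block).
At impending slip, P cos α = μ_s N = μ_s (m g − P sin α).
Solving: P (cos α + μ_s sin α) = μ_s m g → P = 0.21×226/(cos 39.8° + 0.21 sin 39.8°) = 47.4/0.9027 = 52.5 N.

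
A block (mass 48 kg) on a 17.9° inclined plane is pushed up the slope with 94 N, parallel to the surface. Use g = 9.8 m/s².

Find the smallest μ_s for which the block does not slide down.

N = m g cos θ = 447.6 N.
Friction must make up the shortfall along the incline: f = m g sin θ − P = 144.6 − 94 = 50.58 N.
At the threshold f = μ_s N, so μ_s,min = 50.58/447.6 = 0.113.

μ_s,min ≈ 0.113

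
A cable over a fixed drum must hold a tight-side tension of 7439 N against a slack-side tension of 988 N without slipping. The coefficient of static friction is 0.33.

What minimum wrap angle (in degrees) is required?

T₂/T₁ = e^{μβ} → β = ln(T₂/T₁)/μ.
β = ln(7439/988)/0.33 = 2.019/0.33 = 6.118 rad.
In degrees: β = 6.118 × 180/π = 351°.

β_min ≈ 351°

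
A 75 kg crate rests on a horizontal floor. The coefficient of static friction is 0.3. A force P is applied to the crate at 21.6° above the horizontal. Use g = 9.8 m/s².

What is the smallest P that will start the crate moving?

P ≈ 212 N

N = m g − P sin α (the pull lifts the crate).
At impending slip, P cos α = μ_s N = μ_s (m g − P sin α).
Solving: P (cos α + μ_s sin α) = μ_s m g → P = 0.3×735/(cos 21.6° + 0.3 sin 21.6°) = 220/1.04 = 212 N.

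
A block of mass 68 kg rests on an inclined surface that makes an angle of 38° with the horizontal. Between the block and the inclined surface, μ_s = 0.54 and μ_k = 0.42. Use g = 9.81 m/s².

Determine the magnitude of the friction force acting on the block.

f ≈ 221 N (up the incline)

Normal force: N = m g cos θ = 68 × 9.81 × cos 38° = 525.7 N.
For equilibrium along the incline, friction must balance the weight component: f = m g sin θ = 410.7 N up the slope.
Maximum static friction available: μ_s N = 0.54 × 525.7 = 283.9 N.
|410.7| exceeds 283.9 N, so the block slips down-slope; friction is kinetic, f = μ_k N = 0.42×525.7 = 221 N.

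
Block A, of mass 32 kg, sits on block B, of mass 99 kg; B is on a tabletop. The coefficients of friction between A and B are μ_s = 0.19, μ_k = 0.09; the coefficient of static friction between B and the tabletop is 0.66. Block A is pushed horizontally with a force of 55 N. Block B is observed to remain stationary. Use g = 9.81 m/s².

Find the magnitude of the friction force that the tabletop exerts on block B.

Between the blocks, N₁ = m_A g = 313.9 N.
Maximum static friction on A from B: μ_s N₁ = 0.19×313.9 = 59.64 N.
Since P = 55 N ≤ 59.64 N, A does not slip on B; friction on A equals P = 55 N.
By Newton's third law B feels 55 N forward from A. With B stationary, the floor's static friction on B balances it: f₂ = 55 N (well within μ_s(m_A+m_B)g = 848.2 N).

f ≈ 55 N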